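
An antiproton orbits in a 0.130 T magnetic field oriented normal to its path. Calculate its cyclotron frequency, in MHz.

f = qB/(2πm) = (1×1.60×10^-19)(0.130) / [2π(1.67×10^-27)] = 1.98×10^6 Hz.

f ≈ 1.98 MHz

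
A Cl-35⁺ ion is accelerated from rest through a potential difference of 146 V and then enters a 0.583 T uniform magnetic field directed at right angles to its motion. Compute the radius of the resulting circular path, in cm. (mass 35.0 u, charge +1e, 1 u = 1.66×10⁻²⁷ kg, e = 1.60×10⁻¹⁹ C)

r ≈ 1.77 cm

The kinetic energy gained is K = qV = (1×1.60×10^-19)(146) = 2.34×10^-17 J.
v = √(2K/m) = 2.84×10^4 m/s.
r = mv/(qB) = (5.81×10^-26)(2.84×10^4) / [(1×1.60×10^-19)(0.583)] = 0.0177 m.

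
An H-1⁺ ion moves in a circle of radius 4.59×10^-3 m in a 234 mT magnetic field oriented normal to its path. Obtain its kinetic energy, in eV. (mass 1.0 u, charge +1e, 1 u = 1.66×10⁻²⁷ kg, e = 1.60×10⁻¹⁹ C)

v = qBr/m = (1×1.60×10^-19)(0.234)(4.59×10^-3) / (1.66×10^-27) = 1.04×10^5 m/s.
K = ½mv² = 0.5·(1.66×10^-27)·(1.04×10^5)² = 8.90×10^-18 J = 55.6 eV.

K ≈ 55.6 eV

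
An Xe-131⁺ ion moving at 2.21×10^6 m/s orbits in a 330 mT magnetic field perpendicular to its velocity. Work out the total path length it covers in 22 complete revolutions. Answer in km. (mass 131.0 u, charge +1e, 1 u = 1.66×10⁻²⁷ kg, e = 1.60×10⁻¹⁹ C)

r = mv/(qB) = 9.10 m, so one revolution covers 2πr = 57.2 m.
In 22 revolutions: L = 22·2πr = 1260 m.

L ≈ 1.26 km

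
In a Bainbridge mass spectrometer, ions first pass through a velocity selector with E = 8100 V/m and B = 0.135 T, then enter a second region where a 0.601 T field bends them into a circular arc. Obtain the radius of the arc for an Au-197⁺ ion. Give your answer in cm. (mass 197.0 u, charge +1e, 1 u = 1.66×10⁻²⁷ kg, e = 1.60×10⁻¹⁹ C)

The selector passes v = E/B = 8100/0.135 = 6.00×10^4 m/s.
In the deflection region, r = mv/(qB₂) = (3.27×10^-25)(6.00×10^4) / [(1×1.60×10^-19)(0.601)] = 0.204 m.

r ≈ 20.4 cm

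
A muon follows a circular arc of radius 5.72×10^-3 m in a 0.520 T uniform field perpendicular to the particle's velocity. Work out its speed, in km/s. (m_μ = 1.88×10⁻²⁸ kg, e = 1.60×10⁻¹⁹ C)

v ≈ 2530 km/s

From qvB = mv²/r, v = qBr/m.
v = (1×1.60×10^-19)(0.520)(5.72×10^-3) / (1.88×10^-28) = 2.53×10^6 m/s.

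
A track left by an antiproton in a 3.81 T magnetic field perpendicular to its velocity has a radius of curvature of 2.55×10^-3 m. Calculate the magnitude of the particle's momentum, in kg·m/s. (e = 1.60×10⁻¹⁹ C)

Since qvB = mv²/r, the momentum p = mv = qBr.
p = (1×1.60×10^-19)(3.81)(2.55×10^-3) = 1.55×10^-21 kg·m/s.

p ≈ 1.55×10^-21 kg·m/s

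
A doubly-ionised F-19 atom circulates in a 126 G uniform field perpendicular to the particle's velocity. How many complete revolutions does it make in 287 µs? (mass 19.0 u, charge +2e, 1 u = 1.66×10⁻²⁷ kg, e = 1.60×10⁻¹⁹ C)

T = 2πm/(qB) = 2π(3.154×10^-26) / [(2×1.60×10^-19)(0.0126)] = 4.9150×10^-5 s.
N = t/T = 2.87×10^-4 / 4.9150×10^-5 ≈ 5.84, so 5 complete revolutions.

N = 5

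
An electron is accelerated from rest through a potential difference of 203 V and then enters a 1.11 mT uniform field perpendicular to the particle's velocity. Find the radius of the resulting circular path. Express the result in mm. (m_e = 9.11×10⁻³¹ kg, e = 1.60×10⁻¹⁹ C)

The kinetic energy gained is K = qV = (1×1.60×10^-19)(203) = 3.25×10^-17 J.
v = √(2K/m) = 8.44×10^6 m/s.
r = mv/(qB) = (9.11×10^-31)(8.44×10^6) / [(1×1.60×10^-19)(1.11×10^-3)] = 0.0433 m.

r ≈ 43.3 mm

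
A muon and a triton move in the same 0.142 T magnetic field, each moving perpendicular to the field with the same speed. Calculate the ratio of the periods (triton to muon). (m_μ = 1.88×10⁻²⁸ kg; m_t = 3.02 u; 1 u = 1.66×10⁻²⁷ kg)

T = 2πm/(qB) is independent of speed, so T₂/T₁ = (m₂/q₂)/(m₁/q₁).
T_{triton}/T_{muon} = (5.01×10^-27/1e) / (1.88×10^-28/1e) = 26.7.

ratio ≈ 26.7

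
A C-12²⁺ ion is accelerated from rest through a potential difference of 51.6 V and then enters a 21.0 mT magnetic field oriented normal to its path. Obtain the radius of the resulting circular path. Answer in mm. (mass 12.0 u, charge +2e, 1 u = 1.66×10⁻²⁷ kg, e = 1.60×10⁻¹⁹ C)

The kinetic energy gained is K = qV = (2×1.60×10^-19)(51.6) = 1.65×10^-17 J.
v = √(2K/m) = 4.07×10^4 m/s.
r = mv/(qB) = (1.99×10^-26)(4.07×10^4) / [(2×1.60×10^-19)(0.0210)] = 0.121 m.

r ≈ 121 mm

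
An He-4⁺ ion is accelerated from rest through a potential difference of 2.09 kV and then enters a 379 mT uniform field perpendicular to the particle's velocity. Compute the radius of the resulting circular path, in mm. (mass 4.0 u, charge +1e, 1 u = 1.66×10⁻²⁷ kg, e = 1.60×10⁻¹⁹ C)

The kinetic energy gained is K = qV = (1×1.60×10^-19)(2090) = 3.34×10^-16 J.
v = √(2K/m) = 3.17×10^5 m/s.
r = mv/(qB) = (6.64×10^-27)(3.17×10^5) / [(1×1.60×10^-19)(0.379)] = 0.0348 m.

r ≈ 34.8 mm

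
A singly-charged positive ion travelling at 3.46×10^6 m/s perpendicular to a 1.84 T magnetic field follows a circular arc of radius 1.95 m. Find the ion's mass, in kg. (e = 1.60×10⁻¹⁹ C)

m ≈ 1.66×10^-25 kg

qvB = mv²/r ⇒ m = qBr/v.
m = (1×1.60×10^-19)(1.84)(1.95) / (3.46×10^6) = 1.66×10^-25 kg.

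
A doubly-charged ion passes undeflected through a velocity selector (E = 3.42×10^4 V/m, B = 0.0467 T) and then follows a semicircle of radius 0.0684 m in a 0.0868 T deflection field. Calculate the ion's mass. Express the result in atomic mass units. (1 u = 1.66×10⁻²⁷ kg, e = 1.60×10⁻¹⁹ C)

v = E/B₁ = 7.32×10^5 m/s.
From r = mv/(qB₂), m = qB₂r/v = (2×1.60×10^-19)(0.0868)(0.0684) / (7.32×10^5) = 2.59×10^-27 kg.
In atomic mass units: m = 2.59×10^-27 / 1.66×10^-27 = 1.56 u.

m ≈ 1.56 u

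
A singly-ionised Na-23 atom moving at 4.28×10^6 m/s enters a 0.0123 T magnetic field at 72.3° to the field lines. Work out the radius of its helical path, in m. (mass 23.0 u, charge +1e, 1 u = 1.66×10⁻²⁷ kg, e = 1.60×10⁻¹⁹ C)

r ≈ 79.1 m

Only the perpendicular component v⊥ = v sin72.3° = 4.08×10^6 m/s is bent by the field.
r = m v⊥ /(qB) = (3.82×10^-26)(4.08×10^6) / [(1×1.60×10^-19)(0.0123)] = 79.1 m.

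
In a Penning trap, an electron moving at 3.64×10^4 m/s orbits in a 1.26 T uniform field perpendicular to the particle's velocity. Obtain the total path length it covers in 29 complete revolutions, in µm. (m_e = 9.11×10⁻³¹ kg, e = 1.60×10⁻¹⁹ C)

L ≈ 30.0 µm

r = mv/(qB) = 1.64×10^-7 m, so one revolution covers 2πr = 1.03×10^-6 m.
In 29 revolutions: L = 29·2πr = 3.00×10^-5 m.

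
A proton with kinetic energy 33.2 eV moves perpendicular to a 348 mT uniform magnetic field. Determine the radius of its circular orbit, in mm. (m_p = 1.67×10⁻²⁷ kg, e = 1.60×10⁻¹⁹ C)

r ≈ 2.39 mm

Convert the energy: K = 33.2 eV = 5.31×10^-18 J.
v = √(2K/m) = √(2·5.31×10^-18/1.67×10^-27) = 7.98×10^4 m/s.
r = mv/(qB) = (1.67×10^-27)(7.98×10^4) / [(1×1.60×10^-19)(0.348)] = 2.39×10^-3 m.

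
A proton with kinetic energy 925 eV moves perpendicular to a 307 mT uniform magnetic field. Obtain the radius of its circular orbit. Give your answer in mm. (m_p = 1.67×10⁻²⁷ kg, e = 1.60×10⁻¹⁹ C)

r ≈ 14.3 mm

Convert the energy: K = 925 eV = 1.48×10^-16 J.
v = √(2K/m) = √(2·1.48×10^-16/1.67×10^-27) = 4.21×10^5 m/s.
r = mv/(qB) = (1.67×10^-27)(4.21×10^5) / [(1×1.60×10^-19)(0.307)] = 0.0143 m.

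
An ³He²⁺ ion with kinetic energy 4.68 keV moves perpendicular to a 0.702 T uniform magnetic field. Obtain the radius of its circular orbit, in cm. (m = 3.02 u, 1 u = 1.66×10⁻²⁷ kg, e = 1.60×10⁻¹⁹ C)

r ≈ 1.22 cm

Convert the energy: K = 4.68 keV = 7.49×10^-16 J.
v = √(2K/m) = √(2·7.49×10^-16/5.01×10^-27) = 5.47×10^5 m/s.
r = mv/(qB) = (5.01×10^-27)(5.47×10^5) / [(2×1.60×10^-19)(0.702)] = 0.0122 m.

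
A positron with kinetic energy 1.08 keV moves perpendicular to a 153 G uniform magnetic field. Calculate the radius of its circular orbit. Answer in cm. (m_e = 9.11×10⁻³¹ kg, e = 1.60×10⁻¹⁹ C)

Convert the energy: K = 1.08 keV = 1.73×10^-16 J.
v = √(2K/m) = √(2·1.73×10^-16/9.11×10^-31) = 1.95×10^7 m/s.
r = mv/(qB) = (9.11×10^-31)(1.95×10^7) / [(1×1.60×10^-19)(0.0153)] = 7.25×10^-3 m.

r ≈ 0.725 cm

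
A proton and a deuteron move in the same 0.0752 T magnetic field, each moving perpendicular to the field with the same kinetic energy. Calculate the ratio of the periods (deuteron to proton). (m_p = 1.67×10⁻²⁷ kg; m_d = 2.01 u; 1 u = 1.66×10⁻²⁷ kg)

T = 2πm/(qB) is independent of speed, so T₂/T₁ = (m₂/q₂)/(m₁/q₁).
T_{deuteron}/T_{proton} = (3.34×10^-27/1e) / (1.67×10^-27/1e) = 2.00.

ratio ≈ 2.00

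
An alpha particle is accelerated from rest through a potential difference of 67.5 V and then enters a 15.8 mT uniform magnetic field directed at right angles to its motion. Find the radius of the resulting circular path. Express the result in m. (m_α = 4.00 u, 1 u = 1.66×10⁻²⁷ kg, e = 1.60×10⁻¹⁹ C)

r ≈ 0.106 m

The kinetic energy gained is K = qV = (2×1.60×10^-19)(67.5) = 2.16×10^-17 J.
v = √(2K/m) = 8.07×10^4 m/s.
r = mv/(qB) = (6.64×10^-27)(8.07×10^4) / [(2×1.60×10^-19)(0.0158)] = 0.106 m.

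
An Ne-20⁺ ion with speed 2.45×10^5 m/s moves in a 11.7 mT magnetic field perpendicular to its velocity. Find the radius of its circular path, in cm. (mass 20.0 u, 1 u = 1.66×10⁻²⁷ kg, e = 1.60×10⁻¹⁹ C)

The magnetic force provides the centripetal force: qvB = mv²/r, so r = mv/(qB).
r = (3.32×10^-26 kg)(2.45×10^5 m/s) / [(1×1.60×10^-19 C)(0.0117 T)] = 4.35 m.

r ≈ 435 cm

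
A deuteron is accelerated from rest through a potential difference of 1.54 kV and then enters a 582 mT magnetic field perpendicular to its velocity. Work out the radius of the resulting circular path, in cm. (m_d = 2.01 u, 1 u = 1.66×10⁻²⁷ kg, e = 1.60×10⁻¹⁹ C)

The kinetic energy gained is K = qV = (1×1.60×10^-19)(1540) = 2.46×10^-16 J.
v = √(2K/m) = 3.84×10^5 m/s.
r = mv/(qB) = (3.34×10^-27)(3.84×10^5) / [(1×1.60×10^-19)(0.582)] = 0.0138 m.

r ≈ 1.38 cm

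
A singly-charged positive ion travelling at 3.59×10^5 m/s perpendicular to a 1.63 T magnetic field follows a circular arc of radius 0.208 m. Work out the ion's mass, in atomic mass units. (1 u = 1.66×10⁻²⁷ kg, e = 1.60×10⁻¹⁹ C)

m ≈ 91.0 u

qvB = mv²/r ⇒ m = qBr/v.
m = (1×1.60×10^-19)(1.63)(0.208) / (3.59×10^5) = 1.51×10^-25 kg = 91.0 u.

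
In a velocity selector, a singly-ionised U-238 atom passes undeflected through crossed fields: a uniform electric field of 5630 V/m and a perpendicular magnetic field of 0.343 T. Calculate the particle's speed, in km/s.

v ≈ 16.4 km/s

For zero net force, qE = qvB, so v = E/B.
v = (5630) / (0.343) = 1.64×10^4 m/s.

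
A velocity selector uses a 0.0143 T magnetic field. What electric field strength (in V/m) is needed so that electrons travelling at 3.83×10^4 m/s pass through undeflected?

E ≈ 548 V/m

qE = qvB ⇒ E = vB = (3.83×10^4)(0.0143) = 548 V/m.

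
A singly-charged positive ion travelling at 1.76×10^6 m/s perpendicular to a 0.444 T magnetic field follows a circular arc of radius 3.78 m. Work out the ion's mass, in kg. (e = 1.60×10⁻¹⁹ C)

m ≈ 1.53×10^-25 kg

qvB = mv²/r ⇒ m = qBr/v.
m = (1×1.60×10^-19)(0.444)(3.78) / (1.76×10^6) = 1.53×10^-25 kg.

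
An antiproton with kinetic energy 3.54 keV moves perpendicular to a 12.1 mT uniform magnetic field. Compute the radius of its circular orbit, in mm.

Convert the energy: K = 3.54 keV = 5.66×10^-16 J.
v = √(2K/m) = √(2·5.66×10^-16/1.67×10^-27) = 8.24×10^5 m/s.
r = mv/(qB) = (1.67×10^-27)(8.24×10^5) / [(1×1.60×10^-19)(0.0121)] = 0.710 m.

r ≈ 710 mm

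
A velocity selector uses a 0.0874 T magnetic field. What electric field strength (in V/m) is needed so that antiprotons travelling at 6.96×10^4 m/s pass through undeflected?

E ≈ 6080 V/m

qE = qvB ⇒ E = vB = (6.96×10^4)(0.0874) = 6080 V/m.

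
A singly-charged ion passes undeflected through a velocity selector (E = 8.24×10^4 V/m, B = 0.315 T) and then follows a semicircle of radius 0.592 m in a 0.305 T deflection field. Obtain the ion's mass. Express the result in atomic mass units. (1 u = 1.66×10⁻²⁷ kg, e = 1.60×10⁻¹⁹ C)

v = E/B₁ = 2.62×10^5 m/s.
From r = mv/(qB₂), m = qB₂r/v = (1×1.60×10^-19)(0.305)(0.592) / (2.62×10^5) = 1.10×10^-25 kg.
In atomic mass units: m = 1.10×10^-25 / 1.66×10^-27 = 66.5 u.

m ≈ 66.5 u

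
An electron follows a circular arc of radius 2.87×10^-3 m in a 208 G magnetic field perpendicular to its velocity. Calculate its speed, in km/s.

v ≈ 10500 km/s

From qvB = mv²/r, v = qBr/m.
v = (1×1.60×10^-19)(0.0208)(2.87×10^-3) / (9.11×10^-31) = 1.05×10^7 m/s.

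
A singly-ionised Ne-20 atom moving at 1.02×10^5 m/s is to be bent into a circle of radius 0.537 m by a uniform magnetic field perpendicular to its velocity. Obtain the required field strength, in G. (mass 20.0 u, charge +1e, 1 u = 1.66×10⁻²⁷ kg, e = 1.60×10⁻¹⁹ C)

qvB = mv²/r gives B = mv/(qr).
B = (3.32×10^-26)(1.02×10^5) / [(1×1.60×10^-19)(0.537)] = 0.0394 T.

B ≈ 394 G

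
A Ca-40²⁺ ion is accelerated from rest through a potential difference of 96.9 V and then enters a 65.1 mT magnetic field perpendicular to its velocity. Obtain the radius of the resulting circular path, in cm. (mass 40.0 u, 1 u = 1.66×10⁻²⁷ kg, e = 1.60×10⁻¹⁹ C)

The kinetic energy gained is K = qV = (2×1.60×10^-19)(96.9) = 3.10×10^-17 J.
v = √(2K/m) = 3.06×10^4 m/s.
r = mv/(qB) = (6.64×10^-26)(3.06×10^4) / [(2×1.60×10^-19)(0.0651)] = 0.0974 m.

r ≈ 9.74 cm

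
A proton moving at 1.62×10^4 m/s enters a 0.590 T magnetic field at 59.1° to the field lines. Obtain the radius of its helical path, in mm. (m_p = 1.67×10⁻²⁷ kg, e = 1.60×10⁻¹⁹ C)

Only the perpendicular component v⊥ = v sin59.1° = 1.39×10^4 m/s is bent by the field.
r = m v⊥ /(qB) = (1.67×10^-27)(1.39×10^4) / [(1×1.60×10^-19)(0.590)] = 2.46×10^-4 m.

r ≈ 0.246 mm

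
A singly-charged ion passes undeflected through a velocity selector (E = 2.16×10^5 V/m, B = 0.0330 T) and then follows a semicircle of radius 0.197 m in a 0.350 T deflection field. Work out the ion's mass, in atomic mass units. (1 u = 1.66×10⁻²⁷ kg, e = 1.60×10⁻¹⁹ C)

m ≈ 1.02 u

v = E/B₁ = 6.55×10^6 m/s.
From r = mv/(qB₂), m = qB₂r/v = (1×1.60×10^-19)(0.350)(0.197) / (6.55×10^6) = 1.69×10^-27 kg.
In atomic mass units: m = 1.69×10^-27 / 1.66×10^-27 = 1.02 u.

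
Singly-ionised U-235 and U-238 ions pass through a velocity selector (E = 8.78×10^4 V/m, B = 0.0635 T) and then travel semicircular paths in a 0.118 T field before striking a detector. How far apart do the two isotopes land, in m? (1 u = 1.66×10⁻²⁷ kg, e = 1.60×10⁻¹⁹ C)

Δd ≈ 0.729 m

Both emerge at v = E/B₁ = 1.38×10^6 m/s.
r = mv/(qB₂), so r₁ = 28.569 m and r₂ = 28.934 m, giving Δr = 0.365 m.
After a semicircle each ion lands a diameter 2r from the entry slit, so the separation is 2Δr = 0.729 m.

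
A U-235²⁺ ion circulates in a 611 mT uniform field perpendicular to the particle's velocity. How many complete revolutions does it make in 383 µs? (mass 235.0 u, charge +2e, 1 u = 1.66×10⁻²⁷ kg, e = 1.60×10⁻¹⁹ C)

N = 30

T = 2πm/(qB) = 2π(3.901×10^-25) / [(2×1.60×10^-19)(0.611)] = 1.2536×10^-5 s.
N = t/T = 3.83×10^-4 / 1.2536×10^-5 ≈ 30.55, so 30 complete revolutions.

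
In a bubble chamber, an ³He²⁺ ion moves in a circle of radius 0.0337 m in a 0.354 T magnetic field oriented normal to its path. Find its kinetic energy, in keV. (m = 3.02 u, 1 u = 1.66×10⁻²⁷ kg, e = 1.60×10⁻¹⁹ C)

K ≈ 9.08 keV

v = qBr/m = (2×1.60×10^-19)(0.354)(0.0337) / (5.01×10^-27) = 7.61×10^5 m/s.
K = ½mv² = 0.5·(5.01×10^-27)·(7.61×10^5)² = 1.45×10^-15 J = 9.08 keV.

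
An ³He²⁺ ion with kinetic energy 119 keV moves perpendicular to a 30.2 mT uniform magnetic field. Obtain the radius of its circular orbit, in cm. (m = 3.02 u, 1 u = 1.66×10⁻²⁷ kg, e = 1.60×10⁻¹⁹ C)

r ≈ 143 cm

Convert the energy: K = 119 keV = 1.90×10^-14 J.
v = √(2K/m) = √(2·1.90×10^-14/5.01×10^-27) = 2.76×10^6 m/s.
r = mv/(qB) = (5.01×10^-27)(2.76×10^6) / [(2×1.60×10^-19)(0.0302)] = 1.43 m.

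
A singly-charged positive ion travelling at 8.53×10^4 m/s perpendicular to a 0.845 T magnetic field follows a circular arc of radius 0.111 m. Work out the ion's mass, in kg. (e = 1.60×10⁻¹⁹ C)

m ≈ 1.76×10^-25 kg

qvB = mv²/r ⇒ m = qBr/v.
m = (1×1.60×10^-19)(0.845)(0.111) / (8.53×10^4) = 1.76×10^-25 kg.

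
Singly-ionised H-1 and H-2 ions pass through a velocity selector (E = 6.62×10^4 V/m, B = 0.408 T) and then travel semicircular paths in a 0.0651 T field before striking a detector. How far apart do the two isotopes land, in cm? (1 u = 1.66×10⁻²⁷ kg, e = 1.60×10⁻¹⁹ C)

Both emerge at v = E/B₁ = 1.62×10^5 m/s.
r = mv/(qB₂), so r₁ = 0.0259 m and r₂ = 0.0517 m, giving Δr = 0.0259 m.
After a semicircle each ion lands a diameter 2r from the entry slit, so the separation is 2Δr = 0.0517 m.

Δd ≈ 5.17 cm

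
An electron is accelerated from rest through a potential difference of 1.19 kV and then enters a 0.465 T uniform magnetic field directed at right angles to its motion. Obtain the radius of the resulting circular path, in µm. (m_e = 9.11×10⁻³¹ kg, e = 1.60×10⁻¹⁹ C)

r ≈ 250 µm

The kinetic energy gained is K = qV = (1×1.60×10^-19)(1190) = 1.90×10^-16 J.
v = √(2K/m) = 2.04×10^7 m/s.
r = mv/(qB) = (9.11×10^-31)(2.04×10^7) / [(1×1.60×10^-19)(0.465)] = 2.50×10^-4 m.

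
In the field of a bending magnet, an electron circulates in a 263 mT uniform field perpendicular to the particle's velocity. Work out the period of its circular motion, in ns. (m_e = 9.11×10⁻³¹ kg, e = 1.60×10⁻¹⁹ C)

The cyclotron period is independent of speed: T = 2πm/(qB).
T = 2π(9.11×10^-31) / [(1×1.60×10^-19)(0.263)] = 1.36×10^-10 s.

T ≈ 0.136 ns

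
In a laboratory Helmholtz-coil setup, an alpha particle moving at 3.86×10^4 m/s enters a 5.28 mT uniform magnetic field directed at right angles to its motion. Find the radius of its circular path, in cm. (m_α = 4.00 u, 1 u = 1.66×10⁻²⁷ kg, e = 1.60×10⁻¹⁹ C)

r ≈ 15.2 cm

The magnetic force provides the centripetal force: qvB = mv²/r, so r = mv/(qB).
r = (6.64×10^-27 kg)(3.86×10^4 m/s) / [(2×1.60×10^-19 C)(5.28×10^-3 T)] = 0.152 m.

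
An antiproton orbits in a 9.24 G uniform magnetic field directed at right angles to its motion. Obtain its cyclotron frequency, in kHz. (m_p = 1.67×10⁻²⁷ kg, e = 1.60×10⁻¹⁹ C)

f ≈ 14.1 kHz

f = qB/(2πm) = (1×1.60×10^-19)(9.24×10^-4) / [2π(1.67×10^-27)] = 1.41×10^4 Hz.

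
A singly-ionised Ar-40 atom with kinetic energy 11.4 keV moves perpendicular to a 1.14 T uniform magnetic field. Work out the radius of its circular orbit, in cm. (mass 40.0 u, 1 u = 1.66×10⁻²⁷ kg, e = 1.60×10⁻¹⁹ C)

Convert the energy: K = 11.4 keV = 1.82×10^-15 J.
v = √(2K/m) = √(2·1.82×10^-15/6.64×10^-26) = 2.34×10^5 m/s.
r = mv/(qB) = (6.64×10^-26)(2.34×10^5) / [(1×1.60×10^-19)(1.14)] = 0.0853 m.

r ≈ 8.53 cm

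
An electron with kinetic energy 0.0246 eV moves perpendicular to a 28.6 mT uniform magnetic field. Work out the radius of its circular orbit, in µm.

r ≈ 18.5 µm

Convert the energy: K = 0.0246 eV = 3.94×10^-21 J.
v = √(2K/m) = √(2·3.94×10^-21/9.11×10^-31) = 9.30×10^4 m/s.
r = mv/(qB) = (9.11×10^-31)(9.30×10^4) / [(1×1.60×10^-19)(0.0286)] = 1.85×10^-5 m.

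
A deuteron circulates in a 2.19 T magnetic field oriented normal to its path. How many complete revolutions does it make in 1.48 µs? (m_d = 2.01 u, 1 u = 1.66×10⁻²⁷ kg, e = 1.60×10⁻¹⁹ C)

N = 24

T = 2πm/(qB) = 2π(3.3366×10^-27) / [(1×1.60×10^-19)(2.19)] = 5.9830×10^-8 s.
N = t/T = 1.48×10^-6 / 5.9830×10^-8 ≈ 24.74, so 24 complete revolutions.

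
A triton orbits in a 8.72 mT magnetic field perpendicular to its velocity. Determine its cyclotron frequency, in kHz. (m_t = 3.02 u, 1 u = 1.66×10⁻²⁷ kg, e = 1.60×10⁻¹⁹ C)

f = qB/(2πm) = (1×1.60×10^-19)(8.72×10^-3) / [2π(5.01×10^-27)] = 4.43×10^4 Hz.

f ≈ 44.3 kHz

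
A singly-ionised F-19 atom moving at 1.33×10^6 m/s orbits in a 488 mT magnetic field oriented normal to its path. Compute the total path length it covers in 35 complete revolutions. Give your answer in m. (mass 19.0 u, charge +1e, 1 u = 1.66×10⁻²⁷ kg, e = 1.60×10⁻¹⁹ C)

L ≈ 118 m

r = mv/(qB) = 0.537 m, so one revolution covers 2πr = 3.38 m.
In 35 revolutions: L = 35·2πr = 118 m.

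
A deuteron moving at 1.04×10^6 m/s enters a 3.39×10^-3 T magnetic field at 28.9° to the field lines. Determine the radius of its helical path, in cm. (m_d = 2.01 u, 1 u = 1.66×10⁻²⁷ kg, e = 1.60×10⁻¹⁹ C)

r ≈ 309 cm

Only the perpendicular component v⊥ = v sin28.9° = 5.03×10^5 m/s is bent by the field.
r = m v⊥ /(qB) = (3.34×10^-27)(5.03×10^5) / [(1×1.60×10^-19)(3.39×10^-3)] = 3.09 m.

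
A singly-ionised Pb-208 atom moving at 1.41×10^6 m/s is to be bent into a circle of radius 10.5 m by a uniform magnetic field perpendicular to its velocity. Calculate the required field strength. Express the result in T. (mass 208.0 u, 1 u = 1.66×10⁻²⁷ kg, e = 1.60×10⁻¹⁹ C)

qvB = mv²/r gives B = mv/(qr).
B = (3.45×10^-25)(1.41×10^6) / [(1×1.60×10^-19)(10.5)] = 0.290 T.

B ≈ 0.290 T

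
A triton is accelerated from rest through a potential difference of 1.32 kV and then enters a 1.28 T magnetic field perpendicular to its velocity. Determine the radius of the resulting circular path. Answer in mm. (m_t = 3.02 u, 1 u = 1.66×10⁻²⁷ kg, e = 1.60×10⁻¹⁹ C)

r ≈ 7.11 mm

The kinetic energy gained is K = qV = (1×1.60×10^-19)(1320) = 2.11×10^-16 J.
v = √(2K/m) = 2.90×10^5 m/s.
r = mv/(qB) = (5.01×10^-27)(2.90×10^5) / [(1×1.60×10^-19)(1.28)] = 7.11×10^-3 m.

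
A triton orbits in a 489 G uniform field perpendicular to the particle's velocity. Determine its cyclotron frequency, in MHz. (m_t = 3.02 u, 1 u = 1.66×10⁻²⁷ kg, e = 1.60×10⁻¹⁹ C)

f ≈ 0.248 MHz

f = qB/(2πm) = (1×1.60×10^-19)(0.0489) / [2π(5.01×10^-27)] = 2.48×10^5 Hz.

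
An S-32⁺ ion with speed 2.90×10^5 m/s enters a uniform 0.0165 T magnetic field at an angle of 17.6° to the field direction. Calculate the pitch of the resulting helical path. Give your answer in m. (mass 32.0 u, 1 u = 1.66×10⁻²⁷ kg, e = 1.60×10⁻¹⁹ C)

The velocity component along B is v∥ = v cos17.6° = 2.76×10^5 m/s.
The cyclotron period T = 2πm/(qB) = 1.26×10^-4 s is set by m, q, B alone.
Pitch = v∥·T = (2.76×10^5)(1.26×10^-4) = 34.9 m.

pitch ≈ 34.9 m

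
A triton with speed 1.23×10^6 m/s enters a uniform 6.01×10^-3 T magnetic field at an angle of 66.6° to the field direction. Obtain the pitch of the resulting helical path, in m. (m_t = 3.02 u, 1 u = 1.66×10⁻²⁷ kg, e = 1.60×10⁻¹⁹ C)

pitch ≈ 16.0 m

The velocity component along B is v∥ = v cos66.6° = 4.88×10^5 m/s.
The cyclotron period T = 2πm/(qB) = 3.28×10^-5 s is set by m, q, B alone.
Pitch = v∥·T = (4.88×10^5)(3.28×10^-5) = 16.0 m.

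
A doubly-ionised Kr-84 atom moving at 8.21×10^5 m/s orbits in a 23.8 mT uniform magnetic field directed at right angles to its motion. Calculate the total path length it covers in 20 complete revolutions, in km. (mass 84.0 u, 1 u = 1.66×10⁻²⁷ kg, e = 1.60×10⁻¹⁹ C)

L ≈ 1.89 km

r = mv/(qB) = 15.0 m, so one revolution covers 2πr = 94.4 m.
In 20 revolutions: L = 20·2πr = 1890 m.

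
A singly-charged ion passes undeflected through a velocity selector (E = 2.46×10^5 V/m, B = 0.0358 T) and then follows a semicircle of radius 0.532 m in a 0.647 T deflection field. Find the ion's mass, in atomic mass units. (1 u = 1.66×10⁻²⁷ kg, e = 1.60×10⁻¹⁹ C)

m ≈ 4.83 u

v = E/B₁ = 6.87×10^6 m/s.
From r = mv/(qB₂), m = qB₂r/v = (1×1.60×10^-19)(0.647)(0.532) / (6.87×10^6) = 8.01×10^-27 kg.
In atomic mass units: m = 8.01×10^-27 / 1.66×10^-27 = 4.83 u.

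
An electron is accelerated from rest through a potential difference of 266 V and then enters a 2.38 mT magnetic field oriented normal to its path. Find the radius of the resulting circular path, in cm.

r ≈ 2.31 cm

The kinetic energy gained is K = qV = (1×1.60×10^-19)(266) = 4.26×10^-17 J.
v = √(2K/m) = 9.67×10^6 m/s.
r = mv/(qB) = (9.11×10^-31)(9.67×10^6) / [(1×1.60×10^-19)(2.38×10^-3)] = 0.0231 m.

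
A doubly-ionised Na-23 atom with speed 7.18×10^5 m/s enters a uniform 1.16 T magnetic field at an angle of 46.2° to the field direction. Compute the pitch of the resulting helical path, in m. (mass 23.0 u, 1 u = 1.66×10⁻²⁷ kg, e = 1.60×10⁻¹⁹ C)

The velocity component along B is v∥ = v cos46.2° = 4.97×10^5 m/s.
The cyclotron period T = 2πm/(qB) = 6.46×10^-7 s is set by m, q, B alone.
Pitch = v∥·T = (4.97×10^5)(6.46×10^-7) = 0.321 m.

pitch ≈ 0.321 m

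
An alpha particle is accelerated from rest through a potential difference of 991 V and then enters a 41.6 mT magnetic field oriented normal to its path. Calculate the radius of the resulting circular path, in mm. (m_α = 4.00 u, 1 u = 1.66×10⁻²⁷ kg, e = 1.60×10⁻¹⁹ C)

r ≈ 154 mm

The kinetic energy gained is K = qV = (2×1.60×10^-19)(991) = 3.17×10^-16 J.
v = √(2K/m) = 3.09×10^5 m/s.
r = mv/(qB) = (6.64×10^-27)(3.09×10^5) / [(2×1.60×10^-19)(0.0416)] = 0.154 m.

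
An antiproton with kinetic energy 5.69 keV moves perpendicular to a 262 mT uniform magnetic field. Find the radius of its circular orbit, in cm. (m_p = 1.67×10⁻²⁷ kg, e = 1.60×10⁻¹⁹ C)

r ≈ 4.16 cm

Convert the energy: K = 5.69 keV = 9.10×10^-16 J.
v = √(2K/m) = √(2·9.10×10^-16/1.67×10^-27) = 1.04×10^6 m/s.
r = mv/(qB) = (1.67×10^-27)(1.04×10^6) / [(1×1.60×10^-19)(0.262)] = 0.0416 m.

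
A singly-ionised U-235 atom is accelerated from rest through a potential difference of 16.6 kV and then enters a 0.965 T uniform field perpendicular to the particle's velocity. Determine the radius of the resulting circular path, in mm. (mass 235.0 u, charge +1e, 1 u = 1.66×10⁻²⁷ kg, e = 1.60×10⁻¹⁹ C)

r ≈ 295 mm

The kinetic energy gained is K = qV = (1×1.60×10^-19)(1.66×10^4) = 2.66×10^-15 J.
v = √(2K/m) = 1.17×10^5 m/s.
r = mv/(qB) = (3.90×10^-25)(1.17×10^5) / [(1×1.60×10^-19)(0.965)] = 0.295 m.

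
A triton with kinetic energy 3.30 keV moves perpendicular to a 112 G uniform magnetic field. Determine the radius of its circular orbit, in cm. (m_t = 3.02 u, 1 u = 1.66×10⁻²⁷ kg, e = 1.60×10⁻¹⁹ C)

r ≈ 128 cm

Convert the energy: K = 3.30 keV = 5.28×10^-16 J.
v = √(2K/m) = √(2·5.28×10^-16/5.01×10^-27) = 4.59×10^5 m/s.
r = mv/(qB) = (5.01×10^-27)(4.59×10^5) / [(1×1.60×10^-19)(0.0112)] = 1.28 m.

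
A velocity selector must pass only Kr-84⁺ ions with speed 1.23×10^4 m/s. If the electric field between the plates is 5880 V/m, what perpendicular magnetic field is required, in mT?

B ≈ 478 mT

qE = qvB ⇒ B = E/v = (5880) / (1.23×10^4) = 0.478 T.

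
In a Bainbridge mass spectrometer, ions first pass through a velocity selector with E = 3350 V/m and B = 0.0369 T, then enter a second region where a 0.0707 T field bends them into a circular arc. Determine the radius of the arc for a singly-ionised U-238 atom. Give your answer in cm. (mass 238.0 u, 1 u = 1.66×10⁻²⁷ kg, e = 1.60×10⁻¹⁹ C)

r ≈ 317 cm

The selector passes v = E/B = 3350/0.0369 = 9.08×10^4 m/s.
In the deflection region, r = mv/(qB₂) = (3.95×10^-25)(9.08×10^4) / [(1×1.60×10^-19)(0.0707)] = 3.17 m.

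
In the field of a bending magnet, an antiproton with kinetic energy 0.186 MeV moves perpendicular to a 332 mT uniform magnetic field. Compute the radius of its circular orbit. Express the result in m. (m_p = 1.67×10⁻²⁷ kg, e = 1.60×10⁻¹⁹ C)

Convert the energy: K = 0.186 MeV = 2.98×10^-14 J.
v = √(2K/m) = √(2·2.98×10^-14/1.67×10^-27) = 5.97×10^6 m/s.
r = mv/(qB) = (1.67×10^-27)(5.97×10^6) / [(1×1.60×10^-19)(0.332)] = 0.188 m.

r ≈ 0.188 m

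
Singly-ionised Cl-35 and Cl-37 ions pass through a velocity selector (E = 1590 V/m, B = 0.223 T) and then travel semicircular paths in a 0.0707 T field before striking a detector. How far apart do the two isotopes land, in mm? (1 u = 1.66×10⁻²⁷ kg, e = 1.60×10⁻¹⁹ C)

Both emerge at v = E/B₁ = 7130 m/s.
r = mv/(qB₂), so r₁ = 0.03662 m and r₂ = 0.03871 m, giving Δr = 2.09×10^-3 m.
After a semicircle each ion lands a diameter 2r from the entry slit, so the separation is 2Δr = 4.19×10^-3 m.

Δd ≈ 4.19 mm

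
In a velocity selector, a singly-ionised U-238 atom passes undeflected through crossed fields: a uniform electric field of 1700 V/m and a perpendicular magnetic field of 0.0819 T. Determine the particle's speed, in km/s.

v ≈ 20.8 km/s

For zero net force, qE = qvB, so v = E/B.
v = (1700) / (0.0819) = 2.08×10^4 m/s.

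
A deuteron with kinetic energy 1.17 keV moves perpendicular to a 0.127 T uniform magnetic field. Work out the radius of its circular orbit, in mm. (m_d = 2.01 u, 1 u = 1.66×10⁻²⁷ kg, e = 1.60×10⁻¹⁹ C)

r ≈ 55.0 mm

Convert the energy: K = 1.17 keV = 1.87×10^-16 J.
v = √(2K/m) = √(2·1.87×10^-16/3.34×10^-27) = 3.35×10^5 m/s.
r = mv/(qB) = (3.34×10^-27)(3.35×10^5) / [(1×1.60×10^-19)(0.127)] = 0.0550 m.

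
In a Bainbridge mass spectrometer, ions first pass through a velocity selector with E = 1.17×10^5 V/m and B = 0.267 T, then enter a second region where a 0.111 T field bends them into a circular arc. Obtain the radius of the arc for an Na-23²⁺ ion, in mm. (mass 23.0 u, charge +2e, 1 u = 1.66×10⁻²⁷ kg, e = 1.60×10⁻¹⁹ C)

r ≈ 471 mm

The selector passes v = E/B = 1.17×10^5/0.267 = 4.38×10^5 m/s.
In the deflection region, r = mv/(qB₂) = (3.82×10^-26)(4.38×10^5) / [(2×1.60×10^-19)(0.111)] = 0.471 m.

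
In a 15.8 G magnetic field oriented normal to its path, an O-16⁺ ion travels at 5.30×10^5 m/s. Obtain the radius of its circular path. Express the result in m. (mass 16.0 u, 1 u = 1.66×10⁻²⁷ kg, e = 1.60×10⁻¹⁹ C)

The magnetic force provides the centripetal force: qvB = mv²/r, so r = mv/(qB).
r = (2.66×10^-26 kg)(5.30×10^5 m/s) / [(1×1.60×10^-19 C)(1.58×10^-3 T)] = 55.7 m.

r ≈ 55.7 m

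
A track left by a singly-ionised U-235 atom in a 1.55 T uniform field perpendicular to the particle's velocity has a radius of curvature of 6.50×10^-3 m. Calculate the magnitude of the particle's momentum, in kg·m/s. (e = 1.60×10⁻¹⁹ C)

p ≈ 1.61×10^-21 kg·m/s

Since qvB = mv²/r, the momentum p = mv = qBr.
p = (1×1.60×10^-19)(1.55)(6.50×10^-3) = 1.61×10^-21 kg·m/s.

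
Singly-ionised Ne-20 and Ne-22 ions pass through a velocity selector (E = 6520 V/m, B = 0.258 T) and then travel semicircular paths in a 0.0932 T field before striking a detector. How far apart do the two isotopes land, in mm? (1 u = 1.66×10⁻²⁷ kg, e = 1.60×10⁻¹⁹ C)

Δd ≈ 11.3 mm

Both emerge at v = E/B₁ = 2.53×10^4 m/s.
r = mv/(qB₂), so r₁ = 0.05626 m and r₂ = 0.06189 m, giving Δr = 5.63×10^-3 m.
After a semicircle each ion lands a diameter 2r from the entry slit, so the separation is 2Δr = 0.0113 m.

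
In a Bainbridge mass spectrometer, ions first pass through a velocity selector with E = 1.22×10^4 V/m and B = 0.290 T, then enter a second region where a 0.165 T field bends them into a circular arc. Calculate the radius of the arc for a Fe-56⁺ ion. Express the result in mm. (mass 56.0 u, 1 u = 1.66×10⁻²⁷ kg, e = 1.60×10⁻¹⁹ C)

The selector passes v = E/B = 1.22×10^4/0.290 = 4.21×10^4 m/s.
In the deflection region, r = mv/(qB₂) = (9.30×10^-26)(4.21×10^4) / [(1×1.60×10^-19)(0.165)] = 0.148 m.

r ≈ 148 mm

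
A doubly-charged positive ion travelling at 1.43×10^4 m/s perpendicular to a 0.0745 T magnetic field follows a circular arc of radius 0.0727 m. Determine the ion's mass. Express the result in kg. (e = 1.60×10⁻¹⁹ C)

qvB = mv²/r ⇒ m = qBr/v.
m = (2×1.60×10^-19)(0.0745)(0.0727) / (1.43×10^4) = 1.21×10^-25 kg.

m ≈ 1.21×10^-25 kg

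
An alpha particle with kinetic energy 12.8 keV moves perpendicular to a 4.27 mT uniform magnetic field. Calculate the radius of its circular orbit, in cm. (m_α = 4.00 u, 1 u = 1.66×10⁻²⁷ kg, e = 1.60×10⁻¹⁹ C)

Convert the energy: K = 12.8 keV = 2.05×10^-15 J.
v = √(2K/m) = √(2·2.05×10^-15/6.64×10^-27) = 7.85×10^5 m/s.
r = mv/(qB) = (6.64×10^-27)(7.85×10^5) / [(2×1.60×10^-19)(4.27×10^-3)] = 3.82 m.

r ≈ 382 cm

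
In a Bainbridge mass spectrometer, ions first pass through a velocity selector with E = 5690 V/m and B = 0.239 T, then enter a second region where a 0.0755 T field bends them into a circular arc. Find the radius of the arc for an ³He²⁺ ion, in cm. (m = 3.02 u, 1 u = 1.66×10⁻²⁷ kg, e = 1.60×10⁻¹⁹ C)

The selector passes v = E/B = 5690/0.239 = 2.38×10^4 m/s.
In the deflection region, r = mv/(qB₂) = (5.01×10^-27)(2.38×10^4) / [(2×1.60×10^-19)(0.0755)] = 4.94×10^-3 m.

r ≈ 0.494 cm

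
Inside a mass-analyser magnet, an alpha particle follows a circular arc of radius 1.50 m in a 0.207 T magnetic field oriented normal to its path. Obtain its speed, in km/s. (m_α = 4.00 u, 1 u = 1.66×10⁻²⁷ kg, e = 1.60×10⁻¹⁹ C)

v ≈ 15000 km/s

From qvB = mv²/r, v = qBr/m.
v = (2×1.60×10^-19)(0.207)(1.50) / (6.64×10^-27) = 1.50×10^7 m/s.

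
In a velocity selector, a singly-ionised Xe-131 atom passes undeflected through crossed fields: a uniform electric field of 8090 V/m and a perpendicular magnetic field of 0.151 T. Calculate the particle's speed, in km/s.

v ≈ 53.6 km/s

For zero net force, qE = qvB, so v = E/B.
v = (8090) / (0.151) = 5.36×10^4 m/s.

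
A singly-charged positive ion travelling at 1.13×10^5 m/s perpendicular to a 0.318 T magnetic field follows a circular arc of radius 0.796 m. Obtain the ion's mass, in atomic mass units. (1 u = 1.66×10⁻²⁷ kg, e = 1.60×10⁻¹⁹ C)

m ≈ 216 u

qvB = mv²/r ⇒ m = qBr/v.
m = (1×1.60×10^-19)(0.318)(0.796) / (1.13×10^5) = 3.58×10^-25 kg = 216 u.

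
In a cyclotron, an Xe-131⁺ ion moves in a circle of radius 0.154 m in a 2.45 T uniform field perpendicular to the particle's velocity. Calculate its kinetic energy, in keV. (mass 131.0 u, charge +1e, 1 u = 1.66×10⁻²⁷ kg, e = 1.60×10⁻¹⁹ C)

K ≈ 52.4 keV

v = qBr/m = (1×1.60×10^-19)(2.45)(0.154) / (2.17×10^-25) = 2.78×10^5 m/s.
K = ½mv² = 0.5·(2.17×10^-25)·(2.78×10^5)² = 8.38×10^-15 J = 52.4 keV.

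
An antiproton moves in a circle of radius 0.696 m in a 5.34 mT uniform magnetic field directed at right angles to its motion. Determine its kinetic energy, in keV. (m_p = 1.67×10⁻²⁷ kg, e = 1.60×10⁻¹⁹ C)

K ≈ 0.662 keV

v = qBr/m = (1×1.60×10^-19)(5.34×10^-3)(0.696) / (1.67×10^-27) = 3.56×10^5 m/s.
K = ½mv² = 0.5·(1.67×10^-27)·(3.56×10^5)² = 1.06×10^-16 J = 0.662 keV.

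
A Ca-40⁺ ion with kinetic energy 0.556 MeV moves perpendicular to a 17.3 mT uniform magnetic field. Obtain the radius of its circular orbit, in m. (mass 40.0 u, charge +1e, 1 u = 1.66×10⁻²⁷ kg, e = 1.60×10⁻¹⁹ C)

r ≈ 39.3 m

Convert the energy: K = 0.556 MeV = 8.90×10^-14 J.
v = √(2K/m) = √(2·8.90×10^-14/6.64×10^-26) = 1.64×10^6 m/s.
r = mv/(qB) = (6.64×10^-26)(1.64×10^6) / [(1×1.60×10^-19)(0.0173)] = 39.3 m.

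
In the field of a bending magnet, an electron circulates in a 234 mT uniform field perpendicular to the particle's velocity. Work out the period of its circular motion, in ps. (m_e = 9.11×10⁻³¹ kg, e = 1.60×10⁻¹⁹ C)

The cyclotron period is independent of speed: T = 2πm/(qB).
T = 2π(9.11×10^-31) / [(1×1.60×10^-19)(0.234)] = 1.53×10^-10 s.

T ≈ 153 ps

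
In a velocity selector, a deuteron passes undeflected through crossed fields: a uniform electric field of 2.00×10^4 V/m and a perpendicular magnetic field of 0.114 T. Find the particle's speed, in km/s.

For zero net force, qE = qvB, so v = E/B.
v = (2.00×10^4) / (0.114) = 1.75×10^5 m/s.

v ≈ 175 km/s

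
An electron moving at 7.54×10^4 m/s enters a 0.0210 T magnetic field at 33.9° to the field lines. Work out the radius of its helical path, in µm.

Only the perpendicular component v⊥ = v sin33.9° = 4.21×10^4 m/s is bent by the field.
r = m v⊥ /(qB) = (9.11×10^-31)(4.21×10^4) / [(1×1.60×10^-19)(0.0210)] = 1.14×10^-5 m.

r ≈ 11.4 µm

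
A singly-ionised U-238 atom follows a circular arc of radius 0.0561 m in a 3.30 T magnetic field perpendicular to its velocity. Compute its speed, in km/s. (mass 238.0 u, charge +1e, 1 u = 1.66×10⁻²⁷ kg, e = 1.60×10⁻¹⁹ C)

v ≈ 75.0 km/s

From qvB = mv²/r, v = qBr/m.
v = (1×1.60×10^-19)(3.30)(0.0561) / (3.95×10^-25) = 7.50×10^4 m/s.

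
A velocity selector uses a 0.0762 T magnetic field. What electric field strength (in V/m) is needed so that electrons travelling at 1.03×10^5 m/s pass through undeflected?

qE = qvB ⇒ E = vB = (1.03×10^5)(0.0762) = 7850 V/m.

E ≈ 7850 V/m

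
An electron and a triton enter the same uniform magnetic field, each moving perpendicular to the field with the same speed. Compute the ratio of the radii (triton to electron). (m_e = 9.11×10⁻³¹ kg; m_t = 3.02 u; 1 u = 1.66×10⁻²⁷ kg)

ratio ≈ 5500

r = mv/(qB) ⇒ at equal v, r ∝ m/q.
r_{triton}/r_{electron} = 5500.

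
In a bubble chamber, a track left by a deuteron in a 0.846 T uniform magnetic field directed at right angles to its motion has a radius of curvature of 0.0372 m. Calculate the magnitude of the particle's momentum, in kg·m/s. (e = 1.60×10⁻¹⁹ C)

Since qvB = mv²/r, the momentum p = mv = qBr.
p = (1×1.60×10^-19)(0.846)(0.0372) = 5.04×10^-21 kg·m/s.

p ≈ 5.04×10^-21 kg·m/s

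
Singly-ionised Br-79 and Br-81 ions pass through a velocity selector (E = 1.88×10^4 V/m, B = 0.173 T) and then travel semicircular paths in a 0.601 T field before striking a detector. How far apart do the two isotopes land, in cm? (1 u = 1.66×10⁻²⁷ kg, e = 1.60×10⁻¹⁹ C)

Both emerge at v = E/B₁ = 1.09×10^5 m/s.
r = mv/(qB₂), so r₁ = 0.14820 m and r₂ = 0.15195 m, giving Δr = 3.75×10^-3 m.
After a semicircle each ion lands a diameter 2r from the entry slit, so the separation is 2Δr = 7.50×10^-3 m.

Δd ≈ 0.750 cm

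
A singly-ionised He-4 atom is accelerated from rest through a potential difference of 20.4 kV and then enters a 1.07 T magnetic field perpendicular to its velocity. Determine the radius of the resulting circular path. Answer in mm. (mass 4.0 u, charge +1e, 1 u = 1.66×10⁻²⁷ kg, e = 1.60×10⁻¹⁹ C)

The kinetic energy gained is K = qV = (1×1.60×10^-19)(2.04×10^4) = 3.26×10^-15 J.
v = √(2K/m) = 9.92×10^5 m/s.
r = mv/(qB) = (6.64×10^-27)(9.92×10^5) / [(1×1.60×10^-19)(1.07)] = 0.0385 m.

r ≈ 38.5 mm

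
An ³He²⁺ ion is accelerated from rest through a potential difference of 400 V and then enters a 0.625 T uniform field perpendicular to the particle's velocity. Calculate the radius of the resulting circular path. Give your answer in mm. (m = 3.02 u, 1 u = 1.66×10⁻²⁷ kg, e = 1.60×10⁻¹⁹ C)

The kinetic energy gained is K = qV = (2×1.60×10^-19)(400) = 1.28×10^-16 J.
v = √(2K/m) = 2.26×10^5 m/s.
r = mv/(qB) = (5.01×10^-27)(2.26×10^5) / [(2×1.60×10^-19)(0.625)] = 5.66×10^-3 m.

r ≈ 5.66 mm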